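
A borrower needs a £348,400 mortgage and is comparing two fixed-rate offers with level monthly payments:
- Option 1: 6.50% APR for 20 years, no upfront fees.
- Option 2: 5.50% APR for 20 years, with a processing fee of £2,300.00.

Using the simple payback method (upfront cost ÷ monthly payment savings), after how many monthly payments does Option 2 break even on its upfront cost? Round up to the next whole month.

Option 1: at 6.50% the monthly rate is 0.0054167, so the payment is 348,400 × 0.0054167 / (1 − 1.0054167^−240) = £2,597.58.
Option 2: monthly rate = 5.5%/12 = 0.0045833; payment = 348,400 × 0.0045833 / (1 − (1+0.0045833)^−240) = £2,396.60.
Monthly savings = £2,597.58 − £2,396.60 = £200.98.
Break-even = £2,300.00 / £200.98 = 11.44 → 12 months.

12 months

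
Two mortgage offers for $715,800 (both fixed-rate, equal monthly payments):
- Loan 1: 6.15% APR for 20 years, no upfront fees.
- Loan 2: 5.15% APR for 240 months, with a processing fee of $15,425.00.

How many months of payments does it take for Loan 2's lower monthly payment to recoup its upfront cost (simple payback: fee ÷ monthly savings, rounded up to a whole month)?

Loan 1: monthly rate = 6.15%/12 = 0.0051250; payment = 715,800 × 0.0051250 / (1 − (1+0.0051250)^−240) = $5,190.35.
Loan 2: at 5.15% the monthly rate is 0.0042917, so the payment is 715,800 × 0.0042917 / (1 − 1.0042917^−240) = $4,783.48.
Monthly savings = $5,190.35 − $4,783.48 = $406.87.
Break-even = $15,425.00 / $406.87 = 37.91 → 38 months.

38 months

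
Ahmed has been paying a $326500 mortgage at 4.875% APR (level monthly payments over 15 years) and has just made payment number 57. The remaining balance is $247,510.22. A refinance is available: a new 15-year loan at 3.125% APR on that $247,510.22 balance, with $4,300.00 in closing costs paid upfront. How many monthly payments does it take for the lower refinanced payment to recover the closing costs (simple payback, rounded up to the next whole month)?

Current payment = 326,500 × 4.875%/12 / (1 − (1+0.0040625)^−180) = $2,560.73.
Refinanced payment = 247,510.22 × 0.0026042 / (1 − (1+0.0026042)^−180) = $1,724.18.
Monthly savings = $2,560.73 − $1,724.18 = $836.55.
Break-even = $4,300.00 / $836.55 = 5.14 → 6 months.

6 months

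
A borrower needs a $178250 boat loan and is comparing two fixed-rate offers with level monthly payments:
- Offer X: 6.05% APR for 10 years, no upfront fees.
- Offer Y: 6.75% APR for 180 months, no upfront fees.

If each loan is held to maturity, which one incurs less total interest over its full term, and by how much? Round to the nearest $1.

Offer X: monthly rate = 6.05%/12 = 0.0050417; payment = 178,250 × 0.0050417 / (1 − (1+0.0050417)^−120) = $1,983.42.
Total interest on Offer X = 120 × $1,983.42 − $178,250 = $59,760.40.
Offer Y: monthly rate = 6.75%/12 = 0.0056250; payment = 178,250 × 0.0056250 / (1 − (1+0.0056250)^−180) = $1,577.35.
Total interest on Offer Y = 180 × $1,577.35 − $178,250 = $105,673.00.
Offer X is lower by $45,912.60.

Offer X by $45,913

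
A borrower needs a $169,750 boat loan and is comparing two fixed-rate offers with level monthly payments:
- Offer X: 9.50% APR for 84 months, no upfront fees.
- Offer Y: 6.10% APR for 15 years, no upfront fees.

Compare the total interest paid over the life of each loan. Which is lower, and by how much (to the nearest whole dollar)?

Offer X by $26,445

Offer X: at 9.50% the monthly rate is 0.0079167, so the payment is 169,750 × 0.0079167 / (1 − 1.0079167^−84) = $2,774.39.
Total interest on Offer X = 84 × $2,774.39 − $169,750 = $63,298.76.
Offer Y: at 6.10% the monthly rate is 0.0050833, so the payment is 169,750 × 0.0050833 / (1 − 1.0050833^−180) = $1,441.63.
Total interest on Offer Y = 180 × $1,441.63 − $169,750 = $89,743.40.
Offer X is lower by $26,444.64.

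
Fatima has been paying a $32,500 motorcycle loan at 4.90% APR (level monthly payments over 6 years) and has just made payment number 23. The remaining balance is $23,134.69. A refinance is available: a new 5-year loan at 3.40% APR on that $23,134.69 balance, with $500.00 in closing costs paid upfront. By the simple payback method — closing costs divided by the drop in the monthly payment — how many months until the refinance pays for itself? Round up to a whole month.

5 months

Current payment = 32,500 × 4.9%/12 / (1 − (1+0.0040833)^−72) = $521.90.
Refinanced payment = 23,134.69 × 0.0028333 / (1 − (1+0.0028333)^−60) = $419.83.
Monthly savings = $521.90 − $419.83 = $102.07.
Break-even = $500.00 / $102.07 = 4.90 → 5 months.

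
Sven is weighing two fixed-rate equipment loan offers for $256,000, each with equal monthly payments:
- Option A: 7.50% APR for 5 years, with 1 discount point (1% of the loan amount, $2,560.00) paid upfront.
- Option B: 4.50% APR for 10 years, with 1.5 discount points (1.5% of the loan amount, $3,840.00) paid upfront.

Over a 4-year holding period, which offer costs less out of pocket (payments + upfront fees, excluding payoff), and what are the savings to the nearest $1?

Option B by $117,595

Option A: monthly rate = 7.5%/12 = 0.0062500; payment = 256,000 × 0.0062500 / (1 − (1+0.0062500)^−60) = $5,129.71.
Option B: monthly rate = 4.5%/12 = 0.0037500; payment = 256,000 × 0.0037500 / (1 − (1+0.0037500)^−120) = $2,653.14.
Over 48 months: Option A costs 48 × $5,129.71 + $2,560.00 = $248,786.08; Option B costs 48 × $2,653.14 + $3,840.00 = $131,190.72.
Option B is cheaper by $248,786.08 − $131,190.72 = $117,595.36.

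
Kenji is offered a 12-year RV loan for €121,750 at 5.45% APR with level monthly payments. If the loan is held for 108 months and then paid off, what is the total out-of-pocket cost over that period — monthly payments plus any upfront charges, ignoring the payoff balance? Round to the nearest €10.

€124,600

Monthly rate = 5.45%/12 = 0.0045417; payment = 121,750 × 0.0045417 / (1 − (1+0.0045417)^−144) = €1,153.73.
Total outlay = 108 × €1,153.73 = €124,602.84.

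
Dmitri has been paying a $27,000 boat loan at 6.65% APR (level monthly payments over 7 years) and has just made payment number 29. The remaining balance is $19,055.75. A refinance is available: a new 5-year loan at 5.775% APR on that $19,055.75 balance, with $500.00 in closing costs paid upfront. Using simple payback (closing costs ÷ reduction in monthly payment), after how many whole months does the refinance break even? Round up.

14 months

Current payment = 27,000 × 6.65%/12 / (1 − (1+0.0055417)^−84) = $402.90.
Refinanced payment = 19,055.75 × 0.0048125 / (1 − (1+0.0048125)^−60) = $366.41.
Monthly savings = $402.90 − $366.41 = $36.49.
Break-even = $500.00 / $36.49 = 13.70 → 14 months.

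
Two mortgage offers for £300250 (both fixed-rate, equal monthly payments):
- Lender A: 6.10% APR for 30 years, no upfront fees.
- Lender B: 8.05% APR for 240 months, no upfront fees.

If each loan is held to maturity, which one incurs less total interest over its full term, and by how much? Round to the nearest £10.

Lender B by £50,040

Lender A: monthly rate = 6.1%/12 = 0.0050833; payment = 300,250 × 0.0050833 / (1 − (1+0.0050833)^−360) = £1,819.50.
Total interest on Lender A = 360 × £1,819.50 − £300,250 = £354,770.00.
Lender B: at 8.05% the monthly rate is 0.0067083, so the payment is 300,250 × 0.0067083 / (1 − 1.0067083^−240) = £2,520.76.
Total interest on Lender B = 240 × £2,520.76 − £300,250 = £304,732.40.
Lender B is lower by £50,037.60.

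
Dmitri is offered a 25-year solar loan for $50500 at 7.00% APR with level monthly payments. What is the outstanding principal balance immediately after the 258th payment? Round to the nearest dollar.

With monthly rate i = 7%/12 = 0.0058333, the balance after k of n payments is P · [(1+i)^n − (1+i)^k] / [(1+i)^n − 1].
(1+0.0058333)^300 = 5.72541821 and (1+0.0058333)^258 = 4.48450182, so the balance is 50,500 × (5.72541821 − 4.48450182) / (5.72541821 − 1) = $13,261.53.

$13,262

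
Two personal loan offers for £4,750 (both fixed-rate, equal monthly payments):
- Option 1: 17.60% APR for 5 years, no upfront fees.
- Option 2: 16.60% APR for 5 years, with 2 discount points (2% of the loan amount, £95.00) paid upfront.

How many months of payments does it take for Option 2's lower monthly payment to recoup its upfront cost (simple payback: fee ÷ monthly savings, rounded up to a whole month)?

38 months

Option 1: monthly rate = 17.6%/12 = 0.0146667; payment = 4,750 × 0.0146667 / (1 − (1+0.0146667)^−60) = £119.59.
Option 2: at 16.60% the monthly rate is 0.0138333, so the payment is 4,750 × 0.0138333 / (1 − 1.0138333^−60) = £117.03.
Monthly savings = £119.59 − £117.03 = £2.56.
Break-even = £95.00 / £2.56 = 37.11 → 38 months.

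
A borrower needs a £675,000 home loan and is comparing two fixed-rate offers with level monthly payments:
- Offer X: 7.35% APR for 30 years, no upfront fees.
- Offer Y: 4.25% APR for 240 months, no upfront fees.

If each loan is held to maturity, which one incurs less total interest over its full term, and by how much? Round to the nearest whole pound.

Offer X: at 7.35% the monthly rate is 0.0061250, so the payment is 675,000 × 0.0061250 / (1 − 1.0061250^−360) = £4,650.56.
Total interest on Offer X = 360 × £4,650.56 − £675,000 = £999,201.60.
Offer Y: monthly rate = 4.25%/12 = 0.0035417; payment = 675,000 × 0.0035417 / (1 − (1+0.0035417)^−240) = £4,179.83.
Total interest on Offer Y = 240 × £4,179.83 − £675,000 = £328,159.20.
Offer Y is lower by £671,042.40.

Offer Y by £671,042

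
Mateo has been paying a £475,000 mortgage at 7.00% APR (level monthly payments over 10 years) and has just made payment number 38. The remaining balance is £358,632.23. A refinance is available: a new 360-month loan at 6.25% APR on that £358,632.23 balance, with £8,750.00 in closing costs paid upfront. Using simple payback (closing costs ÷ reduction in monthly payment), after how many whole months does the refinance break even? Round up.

Current payment = 475,000 × 7%/12 / (1 − (1+0.0058333)^−120) = £5,515.15.
Refinanced payment = 358,632.23 × 0.0052083 / (1 − (1+0.0052083)^−360) = £2,208.16.
Monthly savings = £5,515.15 − £2,208.16 = £3,306.99.
Break-even = £8,750.00 / £3,306.99 = 2.65 → 3 months.

3 months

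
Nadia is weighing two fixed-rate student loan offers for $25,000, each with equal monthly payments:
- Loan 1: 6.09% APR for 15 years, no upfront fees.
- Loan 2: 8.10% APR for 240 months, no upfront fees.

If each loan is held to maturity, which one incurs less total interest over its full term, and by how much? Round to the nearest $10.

Loan 1 by $12,370

Loan 1: at 6.09% the monthly rate is 0.0050750, so the payment is 25,000 × 0.0050750 / (1 − 1.0050750^−180) = $212.18.
Total interest on Loan 1 = 180 × $212.18 − $25,000 = $13,192.40.
Loan 2: at 8.10% the monthly rate is 0.0067500, so the payment is 25,000 × 0.0067500 / (1 − 1.0067500^−240) = $210.67.
Total interest on Loan 2 = 240 × $210.67 − $25,000 = $25,560.80.
Loan 1 is lower by $12,368.40.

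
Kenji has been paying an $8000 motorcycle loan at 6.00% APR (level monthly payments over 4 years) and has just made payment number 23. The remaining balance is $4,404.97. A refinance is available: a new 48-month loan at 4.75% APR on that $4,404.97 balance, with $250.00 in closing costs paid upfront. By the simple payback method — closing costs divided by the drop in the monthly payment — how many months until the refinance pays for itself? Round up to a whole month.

3 months

Current payment = 8,000 × 6%/12 / (1 − (1+0.0050000)^−48) = $187.88.
Refinanced payment = 4,404.97 × 0.0039583 / (1 − (1+0.0039583)^−48) = $100.95.
Monthly savings = $187.88 − $100.95 = $86.93.
Break-even = $250.00 / $86.93 = 2.88 → 3 months.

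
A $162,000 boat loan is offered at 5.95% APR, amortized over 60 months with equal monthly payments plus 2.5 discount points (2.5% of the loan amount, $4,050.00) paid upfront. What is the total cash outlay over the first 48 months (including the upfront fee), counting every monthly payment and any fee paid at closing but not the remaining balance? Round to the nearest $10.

$154,200

Monthly rate = 5.95%/12 = 0.0049583; payment = 162,000 × 0.0049583 / (1 − (1+0.0049583)^−60) = $3,128.15.
Total outlay = 48 × $3,128.15 + $4,050.00 = $154,201.20.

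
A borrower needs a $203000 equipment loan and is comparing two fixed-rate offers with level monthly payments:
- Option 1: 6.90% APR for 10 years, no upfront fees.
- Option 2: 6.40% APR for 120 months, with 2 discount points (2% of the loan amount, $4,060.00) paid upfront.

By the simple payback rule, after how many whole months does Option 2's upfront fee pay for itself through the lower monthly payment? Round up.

Option 1: monthly rate = 6.9%/12 = 0.0057500; payment = 203,000 × 0.0057500 / (1 − (1+0.0057500)^−120) = $2,346.55.
Option 2: at 6.40% the monthly rate is 0.0053333, so the payment is 203,000 × 0.0053333 / (1 − 1.0053333^−120) = $2,294.71.
Monthly savings = $2,346.55 − $2,294.71 = $51.84.
Break-even = $4,060.00 / $51.84 = 78.32 → 79 months.

79 months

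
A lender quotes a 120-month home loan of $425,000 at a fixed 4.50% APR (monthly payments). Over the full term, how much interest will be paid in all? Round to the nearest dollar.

$103,556

At 4.50% the monthly rate is 0.0037500, so the payment is 425,000 × 0.0037500 / (1 − 1.0037500^−120) = $4,404.63.
Total paid = 120 × $4,404.63 = $528,555.60; interest = $528,555.60 − $425,000 = $103,555.60.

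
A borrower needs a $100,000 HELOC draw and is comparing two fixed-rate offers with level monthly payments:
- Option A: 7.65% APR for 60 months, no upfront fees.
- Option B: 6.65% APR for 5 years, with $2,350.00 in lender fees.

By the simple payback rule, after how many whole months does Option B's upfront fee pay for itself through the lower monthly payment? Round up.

Option A: at 7.65% the monthly rate is 0.0063750, so the payment is 100,000 × 0.0063750 / (1 − 1.0063750^−60) = $2,010.93.
Option B: monthly rate = 6.65%/12 = 0.0055417; payment = 100,000 × 0.0055417 / (1 − (1+0.0055417)^−60) = $1,963.65.
Monthly savings = $2,010.93 − $1,963.65 = $47.28.
Break-even = $2,350.00 / $47.28 = 49.70 → 50 months.

50 months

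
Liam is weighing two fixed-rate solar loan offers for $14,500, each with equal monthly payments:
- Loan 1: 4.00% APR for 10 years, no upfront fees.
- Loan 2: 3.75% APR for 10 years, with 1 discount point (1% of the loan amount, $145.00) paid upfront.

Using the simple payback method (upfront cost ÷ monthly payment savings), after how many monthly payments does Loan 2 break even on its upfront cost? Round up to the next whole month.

Loan 1: monthly rate = 4%/12 = 0.0033333; payment = 14,500 × 0.0033333 / (1 − (1+0.0033333)^−120) = $146.81.
Loan 2: monthly rate = 3.75%/12 = 0.0031250; payment = 14,500 × 0.0031250 / (1 − (1+0.0031250)^−120) = $145.09.
Monthly savings = $146.81 − $145.09 = $1.72.
Break-even = $145.00 / $1.72 = 84.30 → 85 months.

85 months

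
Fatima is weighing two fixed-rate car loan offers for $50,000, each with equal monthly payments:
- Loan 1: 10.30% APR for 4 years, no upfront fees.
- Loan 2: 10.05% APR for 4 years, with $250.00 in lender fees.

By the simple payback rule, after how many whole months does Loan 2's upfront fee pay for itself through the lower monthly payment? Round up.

Loan 1: monthly rate = 10.3%/12 = 0.0085833; payment = 50,000 × 0.0085833 / (1 − (1+0.0085833)^−48) = $1,275.34.
Loan 2: monthly rate = 10.05%/12 = 0.0083750; payment = 50,000 × 0.0083750 / (1 − (1+0.0083750)^−48) = $1,269.33.
Monthly savings = $1,275.34 − $1,269.33 = $6.01.
Break-even = $250.00 / $6.01 = 41.60 → 42 months.

42 months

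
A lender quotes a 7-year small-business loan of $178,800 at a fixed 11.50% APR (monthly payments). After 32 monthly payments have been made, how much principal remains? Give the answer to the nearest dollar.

With monthly rate i = 11.5%/12 = 0.0095833, the balance after k of n payments is P · [(1+i)^n − (1+i)^k] / [(1+i)^n − 1].
(1+0.0095833)^84 = 2.22814004 and (1+0.0095833)^32 = 1.35690523, so the balance is 178,800 × (2.22814004 − 1.35690523) / (2.22814004 − 1) = $126,839.59.

$126,840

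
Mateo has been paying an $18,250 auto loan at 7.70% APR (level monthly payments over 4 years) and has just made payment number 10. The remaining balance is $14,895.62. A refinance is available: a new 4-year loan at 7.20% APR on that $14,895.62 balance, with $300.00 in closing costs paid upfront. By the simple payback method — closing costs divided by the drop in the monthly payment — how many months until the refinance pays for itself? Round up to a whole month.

Current payment = 18,250 × 7.7%/12 / (1 − (1+0.0064167)^−48) = $442.97.
Refinanced payment = 14,895.62 × 0.0060000 / (1 − (1+0.0060000)^−48) = $358.08.
Monthly savings = $442.97 − $358.08 = $84.89.
Break-even = $300.00 / $84.89 = 3.53 → 4 months.

4 months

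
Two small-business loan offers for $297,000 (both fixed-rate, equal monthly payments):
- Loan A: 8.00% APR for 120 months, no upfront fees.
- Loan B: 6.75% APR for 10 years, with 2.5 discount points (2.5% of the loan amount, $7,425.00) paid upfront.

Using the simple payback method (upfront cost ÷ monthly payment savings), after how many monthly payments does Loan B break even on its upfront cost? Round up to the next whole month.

39 months

Loan A: monthly rate = 8%/12 = 0.0066667; payment = 297,000 × 0.0066667 / (1 − (1+0.0066667)^−120) = $3,603.43.
Loan B: monthly rate = 6.75%/12 = 0.0056250; payment = 297,000 × 0.0056250 / (1 − (1+0.0056250)^−120) = $3,410.28.
Monthly savings = $3,603.43 − $3,410.28 = $193.15.
Break-even = $7,425.00 / $193.15 = 38.44 → 39 months.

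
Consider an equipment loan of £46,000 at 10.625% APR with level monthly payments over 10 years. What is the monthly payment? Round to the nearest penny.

Monthly rate = 10.625%/12 = 0.0088542; payment = 46,000 × 0.0088542 / (1 − (1+0.0088542)^−120) = £623.93.

£623.93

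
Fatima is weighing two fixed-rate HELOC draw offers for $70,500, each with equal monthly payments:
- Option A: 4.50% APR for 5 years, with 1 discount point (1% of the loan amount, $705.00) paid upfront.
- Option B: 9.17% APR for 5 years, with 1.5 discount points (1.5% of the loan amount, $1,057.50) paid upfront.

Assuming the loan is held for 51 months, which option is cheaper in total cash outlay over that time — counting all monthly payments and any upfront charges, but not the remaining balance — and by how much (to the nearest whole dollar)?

Option A by $8,255

Option A: monthly rate = 4.5%/12 = 0.0037500; payment = 70,500 × 0.0037500 / (1 − (1+0.0037500)^−60) = $1,314.33.
Option B: at 9.17% the monthly rate is 0.0076417, so the payment is 70,500 × 0.0076417 / (1 − 1.0076417^−60) = $1,469.29.
Over 51 months: Option A costs 51 × $1,314.33 + $705.00 = $67,735.83; Option B costs 51 × $1,469.29 + $1,057.50 = $75,991.29.
Option A is cheaper by $75,991.29 − $67,735.83 = $8,255.46.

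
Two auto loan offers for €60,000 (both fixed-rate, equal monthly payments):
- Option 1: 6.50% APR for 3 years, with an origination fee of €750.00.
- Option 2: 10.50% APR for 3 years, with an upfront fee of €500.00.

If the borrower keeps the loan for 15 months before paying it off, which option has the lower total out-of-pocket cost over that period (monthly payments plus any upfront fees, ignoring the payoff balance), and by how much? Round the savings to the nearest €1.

Option 1: at 6.50% the monthly rate is 0.0054167, so the payment is 60,000 × 0.0054167 / (1 − 1.0054167^−36) = €1,838.94.
Option 2: at 10.50% the monthly rate is 0.0087500, so the payment is 60,000 × 0.0087500 / (1 − 1.0087500^−36) = €1,950.15.
Over 15 months: Option 1 costs 15 × €1,838.94 + €750.00 = €28,334.10; Option 2 costs 15 × €1,950.15 + €500.00 = €29,752.25.
Option 1 is cheaper by €29,752.25 − €28,334.10 = €1,418.15.

Option 1 by €1,418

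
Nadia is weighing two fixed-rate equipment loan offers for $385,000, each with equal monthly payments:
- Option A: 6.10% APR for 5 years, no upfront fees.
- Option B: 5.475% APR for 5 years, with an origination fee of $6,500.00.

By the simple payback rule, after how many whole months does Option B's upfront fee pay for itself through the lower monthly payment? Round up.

Option A: at 6.10% the monthly rate is 0.0050833, so the payment is 385,000 × 0.0050833 / (1 − 1.0050833^−60) = $7,461.04.
Option B: at 5.475% the monthly rate is 0.0045625, so the payment is 385,000 × 0.0045625 / (1 − 1.0045625^−60) = $7,349.51.
Monthly savings = $7,461.04 − $7,349.51 = $111.53.
Break-even = $6,500.00 / $111.53 = 58.28 → 59 months.

59 months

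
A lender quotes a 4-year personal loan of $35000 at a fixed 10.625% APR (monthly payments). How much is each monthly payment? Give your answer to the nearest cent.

$898.23

At 10.625% the monthly rate is 0.0088542, so the payment is 35,000 × 0.0088542 / (1 − 1.0088542^−48) = $898.23.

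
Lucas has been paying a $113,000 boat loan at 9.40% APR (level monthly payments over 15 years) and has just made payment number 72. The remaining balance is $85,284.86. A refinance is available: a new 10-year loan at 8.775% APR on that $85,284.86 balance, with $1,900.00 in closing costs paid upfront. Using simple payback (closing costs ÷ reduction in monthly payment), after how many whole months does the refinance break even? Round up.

Current payment = 113,000 × 9.4%/12 / (1 − (1+0.0078333)^−180) = $1,173.16.
Refinanced payment = 85,284.86 × 0.0073125 / (1 − (1+0.0073125)^−120) = $1,069.99.
Monthly savings = $1,173.16 − $1,069.99 = $103.17.
Break-even = $1,900.00 / $103.17 = 18.42 → 19 months.

19 months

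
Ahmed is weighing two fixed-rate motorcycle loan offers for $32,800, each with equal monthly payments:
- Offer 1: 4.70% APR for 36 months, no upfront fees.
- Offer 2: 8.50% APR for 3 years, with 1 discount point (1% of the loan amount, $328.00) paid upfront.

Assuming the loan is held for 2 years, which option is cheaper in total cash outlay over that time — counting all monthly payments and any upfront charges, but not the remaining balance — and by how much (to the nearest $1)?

Offer 1: at 4.70% the monthly rate is 0.0039167, so the payment is 32,800 × 0.0039167 / (1 − 1.0039167^−36) = $978.63.
Offer 2: at 8.50% the monthly rate is 0.0070833, so the payment is 32,800 × 0.0070833 / (1 − 1.0070833^−36) = $1,035.42.
Over 24 months: Offer 1 costs 24 × $978.63 = $23,487.12; Offer 2 costs 24 × $1,035.42 + $328.00 = $25,178.08.
Offer 1 is cheaper by $25,178.08 − $23,487.12 = $1,690.96.

Offer 1 by $1,691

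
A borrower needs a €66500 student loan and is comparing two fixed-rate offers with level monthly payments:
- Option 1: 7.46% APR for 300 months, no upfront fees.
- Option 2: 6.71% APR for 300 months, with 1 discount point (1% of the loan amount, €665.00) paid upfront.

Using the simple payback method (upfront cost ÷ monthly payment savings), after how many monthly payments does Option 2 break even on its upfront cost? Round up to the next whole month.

21 months

Option 1: monthly rate = 7.46%/12 = 0.0062167; payment = 66,500 × 0.0062167 / (1 − (1+0.0062167)^−300) = €489.70.
Option 2: at 6.71% the monthly rate is 0.0055917, so the payment is 66,500 × 0.0055917 / (1 − 1.0055917^−300) = €457.78.
Monthly savings = €489.70 − €457.78 = €31.92.
Break-even = €665.00 / €31.92 = 20.83 → 21 months.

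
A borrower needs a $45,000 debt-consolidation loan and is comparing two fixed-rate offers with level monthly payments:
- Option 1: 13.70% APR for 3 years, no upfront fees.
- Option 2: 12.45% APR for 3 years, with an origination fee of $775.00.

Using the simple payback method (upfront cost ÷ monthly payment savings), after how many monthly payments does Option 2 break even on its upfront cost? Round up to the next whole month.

Option 1: monthly rate = 13.7%/12 = 0.0114167; payment = 45,000 × 0.0114167 / (1 − (1+0.0114167)^−36) = $1,531.44.
Option 2: monthly rate = 12.45%/12 = 0.0103750; payment = 45,000 × 0.0103750 / (1 − (1+0.0103750)^−36) = $1,504.33.
Monthly savings = $1,531.44 − $1,504.33 = $27.11.
Break-even = $775.00 / $27.11 = 28.59 → 29 months.

29 months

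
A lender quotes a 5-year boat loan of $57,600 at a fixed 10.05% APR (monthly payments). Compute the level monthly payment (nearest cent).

$1,225.25

At 10.05% the monthly rate is 0.0083750, so the payment is 57,600 × 0.0083750 / (1 − 1.0083750^−60) = $1,225.25.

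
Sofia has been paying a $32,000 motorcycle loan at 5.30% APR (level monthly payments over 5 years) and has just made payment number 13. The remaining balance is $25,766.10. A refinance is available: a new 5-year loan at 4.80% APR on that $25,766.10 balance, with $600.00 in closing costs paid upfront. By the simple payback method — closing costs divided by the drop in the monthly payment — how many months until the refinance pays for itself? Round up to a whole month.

5 months

Current payment = 32,000 × 5.3%/12 / (1 − (1+0.0044167)^−60) = $608.29.
Refinanced payment = 25,766.10 × 0.0040000 / (1 − (1+0.0040000)^−60) = $483.88.
Monthly savings = $608.29 − $483.88 = $124.41.
Break-even = $600.00 / $124.41 = 4.82 → 5 months.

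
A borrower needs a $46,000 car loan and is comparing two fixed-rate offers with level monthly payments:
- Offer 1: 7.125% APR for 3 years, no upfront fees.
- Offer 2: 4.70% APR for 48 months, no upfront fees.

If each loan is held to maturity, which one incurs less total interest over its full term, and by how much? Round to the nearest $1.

Offer 2 by $678

Offer 1: at 7.125% the monthly rate is 0.0059375, so the payment is 46,000 × 0.0059375 / (1 − 1.0059375^−36) = $1,422.98.
Total interest on Offer 1 = 36 × $1,422.98 − $46,000 = $5,227.28.
Offer 2: at 4.70% the monthly rate is 0.0039167, so the payment is 46,000 × 0.0039167 / (1 − 1.0039167^−48) = $1,053.11.
Total interest on Offer 2 = 48 × $1,053.11 − $46,000 = $4,549.28.
Offer 2 is lower by $678.00.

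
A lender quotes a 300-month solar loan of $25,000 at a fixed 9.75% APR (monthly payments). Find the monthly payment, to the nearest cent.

Monthly rate = 9.75%/12 = 0.0081250; payment = 25,000 × 0.0081250 / (1 − (1+0.0081250)^−300) = $222.78.

$222.78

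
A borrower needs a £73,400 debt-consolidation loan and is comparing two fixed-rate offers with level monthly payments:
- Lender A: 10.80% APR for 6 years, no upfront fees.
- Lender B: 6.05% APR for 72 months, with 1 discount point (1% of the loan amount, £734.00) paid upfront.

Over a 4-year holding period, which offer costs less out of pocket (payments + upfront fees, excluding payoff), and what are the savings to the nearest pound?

Lender B by £7,494

Lender A: at 10.80% the monthly rate is 0.0090000, so the payment is 73,400 × 0.0090000 / (1 − 1.0090000^−72) = £1,389.59.
Lender B: at 6.05% the monthly rate is 0.0050417, so the payment is 73,400 × 0.0050417 / (1 − 1.0050417^−72) = £1,218.18.
Over 48 months: Lender A costs 48 × £1,389.59 = £66,700.32; Lender B costs 48 × £1,218.18 + £734.00 = £59,206.64.
Lender B is cheaper by £66,700.32 − £59,206.64 = £7,493.68.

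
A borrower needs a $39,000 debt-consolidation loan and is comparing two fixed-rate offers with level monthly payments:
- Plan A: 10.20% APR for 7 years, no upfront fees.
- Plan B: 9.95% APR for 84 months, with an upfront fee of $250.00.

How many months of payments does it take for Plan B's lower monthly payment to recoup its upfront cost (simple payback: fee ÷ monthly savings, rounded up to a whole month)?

50 months

Plan A: at 10.20% the monthly rate is 0.0085000, so the payment is 39,000 × 0.0085000 / (1 − 1.0085000^−84) = $651.48.
Plan B: at 9.95% the monthly rate is 0.0082917, so the payment is 39,000 × 0.0082917 / (1 − 1.0082917^−84) = $646.44.
Monthly savings = $651.48 − $646.44 = $5.04.
Break-even = $250.00 / $5.04 = 49.60 → 50 months.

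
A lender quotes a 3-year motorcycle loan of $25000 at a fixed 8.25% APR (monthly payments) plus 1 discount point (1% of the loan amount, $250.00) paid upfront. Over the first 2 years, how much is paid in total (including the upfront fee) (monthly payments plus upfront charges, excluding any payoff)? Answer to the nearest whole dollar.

At 8.25% the monthly rate is 0.0068750, so the payment is 25,000 × 0.0068750 / (1 − 1.0068750^−36) = $786.30.
Total outlay = 24 × $786.30 + $250.00 = $19,121.20.

$19,121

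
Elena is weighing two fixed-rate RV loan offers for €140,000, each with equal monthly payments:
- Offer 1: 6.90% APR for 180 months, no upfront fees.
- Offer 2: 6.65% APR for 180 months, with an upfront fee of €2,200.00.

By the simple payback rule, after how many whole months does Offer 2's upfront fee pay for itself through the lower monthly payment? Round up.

114 months

Offer 1: at 6.90% the monthly rate is 0.0057500, so the payment is 140,000 × 0.0057500 / (1 − 1.0057500^−180) = €1,250.55.
Offer 2: at 6.65% the monthly rate is 0.0055417, so the payment is 140,000 × 0.0055417 / (1 − 1.0055417^−180) = €1,231.12.
Monthly savings = €1,250.55 − €1,231.12 = €19.43.
Break-even = €2,200.00 / €19.43 = 113.23 → 114 months.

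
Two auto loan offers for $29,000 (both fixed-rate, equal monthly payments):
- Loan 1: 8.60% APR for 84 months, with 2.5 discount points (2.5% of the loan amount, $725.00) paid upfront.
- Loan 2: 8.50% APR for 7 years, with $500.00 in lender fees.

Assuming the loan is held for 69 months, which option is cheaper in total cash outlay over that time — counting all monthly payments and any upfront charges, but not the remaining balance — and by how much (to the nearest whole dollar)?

Loan 1: at 8.60% the monthly rate is 0.0071667, so the payment is 29,000 × 0.0071667 / (1 − 1.0071667^−84) = $460.72.
Loan 2: at 8.50% the monthly rate is 0.0070833, so the payment is 29,000 × 0.0070833 / (1 − 1.0070833^−84) = $459.26.
Over 69 months: Loan 1 costs 69 × $460.72 + $725.00 = $32,514.68; Loan 2 costs 69 × $459.26 + $500.00 = $32,188.94.
Loan 2 is cheaper by $32,514.68 − $32,188.94 = $325.74.

Loan 2 by $326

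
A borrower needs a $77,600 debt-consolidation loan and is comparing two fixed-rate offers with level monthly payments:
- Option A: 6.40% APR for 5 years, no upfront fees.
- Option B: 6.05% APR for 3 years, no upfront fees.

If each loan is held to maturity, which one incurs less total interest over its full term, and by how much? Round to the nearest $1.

Option B by $5,832

Option A: at 6.40% the monthly rate is 0.0053333, so the payment is 77,600 × 0.0053333 / (1 − 1.0053333^−60) = $1,514.70.
Total interest on Option A = 60 × $1,514.70 − $77,600 = $13,282.00.
Option B: monthly rate = 6.05%/12 = 0.0050417; payment = 77,600 × 0.0050417 / (1 − (1+0.0050417)^−36) = $2,362.50.
Total interest on Option B = 36 × $2,362.50 − $77,600 = $7,450.00.
Option B is lower by $5,832.00.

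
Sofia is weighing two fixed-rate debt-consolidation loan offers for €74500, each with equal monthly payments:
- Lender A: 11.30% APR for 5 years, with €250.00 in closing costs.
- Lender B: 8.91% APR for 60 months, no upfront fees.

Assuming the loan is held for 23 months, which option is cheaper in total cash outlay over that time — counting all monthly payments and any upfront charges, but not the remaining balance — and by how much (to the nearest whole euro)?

Lender B by €2,268

Lender A: at 11.30% the monthly rate is 0.0094167, so the payment is 74,500 × 0.0094167 / (1 − 1.0094167^−60) = €1,630.98.
Lender B: at 8.91% the monthly rate is 0.0074250, so the payment is 74,500 × 0.0074250 / (1 − 1.0074250^−60) = €1,543.25.
Over 23 months: Lender A costs 23 × €1,630.98 + €250.00 = €37,762.54; Lender B costs 23 × €1,543.25 = €35,494.75.
Lender B is cheaper by €37,762.54 − €35,494.75 = €2,267.79.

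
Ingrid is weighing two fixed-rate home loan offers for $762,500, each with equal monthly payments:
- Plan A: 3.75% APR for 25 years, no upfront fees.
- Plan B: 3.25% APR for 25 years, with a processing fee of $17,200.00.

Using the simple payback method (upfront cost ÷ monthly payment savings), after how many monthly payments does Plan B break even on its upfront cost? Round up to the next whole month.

85 months

Plan A: monthly rate = 3.75%/12 = 0.0031250; payment = 762,500 × 0.0031250 / (1 − (1+0.0031250)^−300) = $3,920.25.
Plan B: monthly rate = 3.25%/12 = 0.0027083; payment = 762,500 × 0.0027083 / (1 − (1+0.0027083)^−300) = $3,715.79.
Monthly savings = $3,920.25 − $3,715.79 = $204.46.
Break-even = $17,200.00 / $204.46 = 84.12 → 85 months.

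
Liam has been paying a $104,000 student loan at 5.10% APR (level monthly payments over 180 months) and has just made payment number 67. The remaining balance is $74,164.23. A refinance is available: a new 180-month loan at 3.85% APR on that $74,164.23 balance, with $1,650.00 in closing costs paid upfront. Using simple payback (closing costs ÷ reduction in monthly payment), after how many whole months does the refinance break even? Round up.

Current payment = 104,000 × 5.1%/12 / (1 − (1+0.0042500)^−180) = $827.85.
Refinanced payment = 74,164.23 × 0.0032083 / (1 − (1+0.0032083)^−180) = $543.03.
Monthly savings = $827.85 − $543.03 = $284.82.
Break-even = $1,650.00 / $284.82 = 5.79 → 6 months.

6 months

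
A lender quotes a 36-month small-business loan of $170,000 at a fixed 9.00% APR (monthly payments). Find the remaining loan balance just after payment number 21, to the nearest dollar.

With monthly rate i = 9%/12 = 0.0075000, the balance after k of n payments is P · [(1+i)^n − (1+i)^k] / [(1+i)^n − 1].
(1+0.0075000)^36 = 1.30864537 and (1+0.0075000)^21 = 1.16989302, so the balance is 170,000 × (1.30864537 − 1.16989302) / (1.30864537 − 1) = $76,423.95.

$76,424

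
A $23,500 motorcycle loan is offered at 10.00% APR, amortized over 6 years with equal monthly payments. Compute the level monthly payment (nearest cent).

Monthly rate = 10%/12 = 0.0083333; payment = 23,500 × 0.0083333 / (1 − (1+0.0083333)^−72) = $435.36.

$435.36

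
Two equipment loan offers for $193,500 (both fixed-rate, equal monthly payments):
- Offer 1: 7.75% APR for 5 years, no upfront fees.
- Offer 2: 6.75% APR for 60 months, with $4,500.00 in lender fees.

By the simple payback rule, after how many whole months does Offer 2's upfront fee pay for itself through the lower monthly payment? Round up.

Offer 1: monthly rate = 7.75%/12 = 0.0064583; payment = 193,500 × 0.0064583 / (1 − (1+0.0064583)^−60) = $3,900.37.
Offer 2: at 6.75% the monthly rate is 0.0056250, so the payment is 193,500 × 0.0056250 / (1 − 1.0056250^−60) = $3,808.75.
Monthly savings = $3,900.37 − $3,808.75 = $91.62.
Break-even = $4,500.00 / $91.62 = 49.12 → 50 months.

50 months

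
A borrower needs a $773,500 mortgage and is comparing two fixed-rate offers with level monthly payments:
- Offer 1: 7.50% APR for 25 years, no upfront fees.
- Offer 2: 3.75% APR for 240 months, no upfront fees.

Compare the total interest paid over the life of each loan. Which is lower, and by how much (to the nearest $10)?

Offer 1: at 7.50% the monthly rate is 0.0062500, so the payment is 773,500 × 0.0062500 / (1 − 1.0062500^−300) = $5,716.10.
Total interest on Offer 1 = 300 × $5,716.10 − $773,500 = $941,330.00.
Offer 2: at 3.75% the monthly rate is 0.0031250, so the payment is 773,500 × 0.0031250 / (1 − 1.0031250^−240) = $4,585.99.
Total interest on Offer 2 = 240 × $4,585.99 − $773,500 = $327,137.60.
Offer 2 is lower by $614,192.40.

Offer 2 by $614,190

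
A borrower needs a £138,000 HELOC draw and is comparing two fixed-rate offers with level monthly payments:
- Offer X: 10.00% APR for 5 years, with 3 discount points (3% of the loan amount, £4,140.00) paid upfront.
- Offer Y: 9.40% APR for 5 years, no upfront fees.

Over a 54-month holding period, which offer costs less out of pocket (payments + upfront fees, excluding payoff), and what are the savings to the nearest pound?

Offer Y by £6,331

Offer X: at 10.00% the monthly rate is 0.0083333, so the payment is 138,000 × 0.0083333 / (1 − 1.0083333^−60) = £2,932.09.
Offer Y: at 9.40% the monthly rate is 0.0078333, so the payment is 138,000 × 0.0078333 / (1 − 1.0078333^−60) = £2,891.52.
Over 54 months: Offer X costs 54 × £2,932.09 + £4,140.00 = £162,472.86; Offer Y costs 54 × £2,891.52 = £156,142.08.
Offer Y is cheaper by £162,472.86 − £156,142.08 = £6,330.78.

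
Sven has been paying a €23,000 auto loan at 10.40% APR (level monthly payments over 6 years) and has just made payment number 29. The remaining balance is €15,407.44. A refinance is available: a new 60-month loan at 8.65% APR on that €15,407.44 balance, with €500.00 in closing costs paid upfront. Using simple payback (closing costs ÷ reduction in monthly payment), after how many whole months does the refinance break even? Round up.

5 months

Current payment = 23,000 × 10.4%/12 / (1 − (1+0.0086667)^−72) = €430.75.
Refinanced payment = 15,407.44 × 0.0072083 / (1 − (1+0.0072083)^−60) = €317.22.
Monthly savings = €430.75 − €317.22 = €113.53.
Break-even = €500.00 / €113.53 = 4.40 → 5 months.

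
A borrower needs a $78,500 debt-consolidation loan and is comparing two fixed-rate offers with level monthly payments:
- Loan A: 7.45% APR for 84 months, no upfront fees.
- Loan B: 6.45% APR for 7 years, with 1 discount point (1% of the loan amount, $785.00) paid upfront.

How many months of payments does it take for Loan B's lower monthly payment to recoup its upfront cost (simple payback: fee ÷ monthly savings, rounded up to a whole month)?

21 months

Loan A: at 7.45% the monthly rate is 0.0062083, so the payment is 78,500 × 0.0062083 / (1 − 1.0062083^−84) = $1,202.12.
Loan B: monthly rate = 6.45%/12 = 0.0053750; payment = 78,500 × 0.0053750 / (1 − (1+0.0053750)^−84) = $1,163.78.
Monthly savings = $1,202.12 − $1,163.78 = $38.34.
Break-even = $785.00 / $38.34 = 20.47 → 21 months.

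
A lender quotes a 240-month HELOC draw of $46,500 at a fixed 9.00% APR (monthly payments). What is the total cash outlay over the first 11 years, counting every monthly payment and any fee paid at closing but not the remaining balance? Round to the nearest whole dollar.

Monthly rate = 9%/12 = 0.0075000; payment = 46,500 × 0.0075000 / (1 − (1+0.0075000)^−240) = $418.37.
Total outlay = 132 × $418.37 = $55,224.84.

$55,225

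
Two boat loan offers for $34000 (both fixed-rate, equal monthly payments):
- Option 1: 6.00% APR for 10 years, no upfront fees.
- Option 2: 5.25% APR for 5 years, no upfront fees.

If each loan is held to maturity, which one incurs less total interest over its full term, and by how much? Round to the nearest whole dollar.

Option 2 by $6,565

Option 1: at 6.00% the monthly rate is 0.0050000, so the payment is 34,000 × 0.0050000 / (1 − 1.0050000^−120) = $377.47.
Total interest on Option 1 = 120 × $377.47 − $34,000 = $11,296.40.
Option 2: monthly rate = 5.25%/12 = 0.0043750; payment = 34,000 × 0.0043750 / (1 − (1+0.0043750)^−60) = $645.52.
Total interest on Option 2 = 60 × $645.52 − $34,000 = $4,731.20.
Option 2 is lower by $6,565.20.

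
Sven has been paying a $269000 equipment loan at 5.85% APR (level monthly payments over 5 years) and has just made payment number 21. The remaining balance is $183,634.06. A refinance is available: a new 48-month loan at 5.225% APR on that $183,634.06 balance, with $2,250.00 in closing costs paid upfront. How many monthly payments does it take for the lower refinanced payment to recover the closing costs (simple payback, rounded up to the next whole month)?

3 months

Current payment = 269,000 × 5.85%/12 / (1 − (1+0.0048750)^−60) = $5,181.78.
Refinanced payment = 183,634.06 × 0.0043542 / (1 − (1+0.0043542)^−48) = $4,247.70.
Monthly savings = $5,181.78 − $4,247.70 = $934.08.
Break-even = $2,250.00 / $934.08 = 2.41 → 3 months.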